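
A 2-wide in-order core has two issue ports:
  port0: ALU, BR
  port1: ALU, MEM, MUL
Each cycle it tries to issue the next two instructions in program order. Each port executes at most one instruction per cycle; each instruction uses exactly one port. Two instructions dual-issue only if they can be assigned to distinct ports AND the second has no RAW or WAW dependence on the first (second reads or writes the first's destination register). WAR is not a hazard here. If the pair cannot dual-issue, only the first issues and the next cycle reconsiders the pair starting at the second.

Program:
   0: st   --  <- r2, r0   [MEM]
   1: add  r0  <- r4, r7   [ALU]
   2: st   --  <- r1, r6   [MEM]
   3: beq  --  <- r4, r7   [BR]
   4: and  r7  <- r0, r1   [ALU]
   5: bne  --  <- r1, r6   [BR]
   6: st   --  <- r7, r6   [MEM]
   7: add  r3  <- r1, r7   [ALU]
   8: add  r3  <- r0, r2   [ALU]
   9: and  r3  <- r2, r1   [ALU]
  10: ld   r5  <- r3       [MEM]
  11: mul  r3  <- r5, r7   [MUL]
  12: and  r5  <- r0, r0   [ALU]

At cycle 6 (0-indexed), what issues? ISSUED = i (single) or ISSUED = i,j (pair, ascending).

t=0 i0/i1:st.MEM;add.ALU ; 2-wide
t=1 i2/i3:st.MEM;beq.BR ; 2-wide
t=2 i4/i5:and.ALU;bne.BR ; 2-wide
t=3 i6/i7:st.MEM;add.ALU ; 2-wide
t=4 i8:add.ALU ; WAW r3
t=5 i9:and.ALU ; RAW r3
t=6 i10:ld.MEM ; no-port MEM/MUL
t=7 i11/i12:mul.MUL;and.ALU ; 2-wide

ISSUED = 10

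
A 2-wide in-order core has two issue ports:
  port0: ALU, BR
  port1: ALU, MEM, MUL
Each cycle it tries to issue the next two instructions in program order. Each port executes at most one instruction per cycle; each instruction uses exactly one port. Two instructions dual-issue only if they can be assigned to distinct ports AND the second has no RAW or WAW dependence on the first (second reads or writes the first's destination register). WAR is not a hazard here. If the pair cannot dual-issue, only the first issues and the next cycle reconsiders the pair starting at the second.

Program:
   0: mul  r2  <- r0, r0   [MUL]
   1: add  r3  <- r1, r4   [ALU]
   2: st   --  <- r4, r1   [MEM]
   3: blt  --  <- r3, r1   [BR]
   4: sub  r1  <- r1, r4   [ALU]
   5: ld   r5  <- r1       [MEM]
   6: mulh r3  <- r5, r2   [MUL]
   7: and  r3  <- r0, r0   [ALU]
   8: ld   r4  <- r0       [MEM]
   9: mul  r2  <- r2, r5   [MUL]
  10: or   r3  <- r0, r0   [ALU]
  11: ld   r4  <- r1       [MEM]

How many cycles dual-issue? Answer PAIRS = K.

c0: i0&i1 mul/add  dual
c1: i2&i3 st/blt  dual
c2: i4 sub  RAW r1
c3: i5 ld  no-port MEM/MUL
c4: i6 mulh  WAW r3
c5: i7&i8 and/ld  dual
c6: i9&i10 mul/or  dual
c7: i11 ld  tail

PAIRS = 4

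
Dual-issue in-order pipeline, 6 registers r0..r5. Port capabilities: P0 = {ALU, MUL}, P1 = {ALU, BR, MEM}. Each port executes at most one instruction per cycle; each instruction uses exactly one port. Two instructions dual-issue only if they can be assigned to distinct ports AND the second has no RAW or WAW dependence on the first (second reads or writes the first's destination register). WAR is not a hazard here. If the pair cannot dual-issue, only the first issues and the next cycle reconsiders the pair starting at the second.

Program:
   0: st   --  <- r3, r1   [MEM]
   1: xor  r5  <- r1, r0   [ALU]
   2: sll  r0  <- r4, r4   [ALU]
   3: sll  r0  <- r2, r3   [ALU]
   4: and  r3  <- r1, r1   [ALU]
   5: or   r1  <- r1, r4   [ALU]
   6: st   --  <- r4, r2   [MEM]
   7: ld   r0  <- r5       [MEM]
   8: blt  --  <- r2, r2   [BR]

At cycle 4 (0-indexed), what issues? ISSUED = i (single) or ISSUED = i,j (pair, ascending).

ISSUED = 7

#0 head=0: st xor i0,i1 pair
#1 head=2: sll i2 WAW r0
#2 head=3: sll and i3,i4 pair
#3 head=5: or st i5,i6 pair
#4 head=7: ld i7 no-port MEM/BR
#5 head=8: blt i8 tail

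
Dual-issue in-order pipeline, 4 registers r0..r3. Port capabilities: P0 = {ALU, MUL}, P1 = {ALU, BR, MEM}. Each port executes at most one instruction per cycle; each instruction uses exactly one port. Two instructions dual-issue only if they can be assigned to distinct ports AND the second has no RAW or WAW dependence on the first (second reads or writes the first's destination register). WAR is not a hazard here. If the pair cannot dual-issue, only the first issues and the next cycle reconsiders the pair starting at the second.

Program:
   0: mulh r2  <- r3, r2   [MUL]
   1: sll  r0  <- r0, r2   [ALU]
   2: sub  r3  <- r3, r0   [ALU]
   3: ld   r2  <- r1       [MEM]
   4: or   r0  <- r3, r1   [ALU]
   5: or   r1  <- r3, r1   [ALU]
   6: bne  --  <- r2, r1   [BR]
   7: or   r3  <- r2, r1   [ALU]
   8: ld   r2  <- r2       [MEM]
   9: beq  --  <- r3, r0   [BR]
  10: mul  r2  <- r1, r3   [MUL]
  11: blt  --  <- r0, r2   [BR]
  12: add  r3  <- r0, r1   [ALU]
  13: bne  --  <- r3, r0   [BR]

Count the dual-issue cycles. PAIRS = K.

PAIRS = 5

0. mulh @i0  | RAW r2
1. sll @i1  | RAW r0
2. sub+ld @i2,i3  | pair
3. or+or @i4,i5  | pair
4. bne+or @i6,i7  | pair
5. ld @i8  | no-port MEM/BR
6. beq+mul @i9,i10  | pair
7. blt+add @i11,i12  | pair
8. bne @i13  | tail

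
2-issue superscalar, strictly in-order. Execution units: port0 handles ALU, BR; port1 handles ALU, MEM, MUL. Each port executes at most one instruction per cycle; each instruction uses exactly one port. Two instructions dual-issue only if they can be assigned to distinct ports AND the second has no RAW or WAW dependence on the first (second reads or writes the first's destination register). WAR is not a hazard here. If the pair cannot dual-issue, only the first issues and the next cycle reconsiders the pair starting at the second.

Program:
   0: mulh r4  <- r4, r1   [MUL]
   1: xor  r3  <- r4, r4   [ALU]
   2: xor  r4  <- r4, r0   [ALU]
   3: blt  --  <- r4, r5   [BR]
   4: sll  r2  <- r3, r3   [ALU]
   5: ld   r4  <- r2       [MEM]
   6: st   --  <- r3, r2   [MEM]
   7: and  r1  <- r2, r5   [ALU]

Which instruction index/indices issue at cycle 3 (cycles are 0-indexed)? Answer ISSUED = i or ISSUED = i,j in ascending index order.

ISSUED = 5

c0: i0 mulh  RAW r4
c1: i1+i2 xor/xor  2-wide
c2: i3+i4 blt/sll  2-wide
c3: i5 ld  no-port MEM/MEM
c4: i6+i7 st/and  2-wide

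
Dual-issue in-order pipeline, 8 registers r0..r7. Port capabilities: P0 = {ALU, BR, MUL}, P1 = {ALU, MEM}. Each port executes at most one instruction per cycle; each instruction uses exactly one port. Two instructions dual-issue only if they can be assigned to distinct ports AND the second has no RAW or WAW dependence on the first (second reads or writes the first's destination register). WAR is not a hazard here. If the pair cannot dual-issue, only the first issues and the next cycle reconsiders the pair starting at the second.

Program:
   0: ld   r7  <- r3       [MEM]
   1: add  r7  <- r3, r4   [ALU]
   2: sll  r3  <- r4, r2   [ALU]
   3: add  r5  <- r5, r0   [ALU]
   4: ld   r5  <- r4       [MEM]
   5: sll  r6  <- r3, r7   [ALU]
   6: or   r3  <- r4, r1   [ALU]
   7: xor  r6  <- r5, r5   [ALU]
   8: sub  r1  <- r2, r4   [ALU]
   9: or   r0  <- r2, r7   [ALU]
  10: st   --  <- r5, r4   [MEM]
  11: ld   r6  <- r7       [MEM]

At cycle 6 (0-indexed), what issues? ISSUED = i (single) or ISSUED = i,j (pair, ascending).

#0 head=0: ld i0 WAW r7
#1 head=1: add+sll i1/i2 dual
#2 head=3: add i3 WAW r5
#3 head=4: ld+sll i4/i5 dual
#4 head=6: or+xor i6/i7 dual
#5 head=8: sub+or i8/i9 dual
#6 head=10: st i10 no-port MEM/MEM
#7 head=11: ld i11 tail

ISSUED = 10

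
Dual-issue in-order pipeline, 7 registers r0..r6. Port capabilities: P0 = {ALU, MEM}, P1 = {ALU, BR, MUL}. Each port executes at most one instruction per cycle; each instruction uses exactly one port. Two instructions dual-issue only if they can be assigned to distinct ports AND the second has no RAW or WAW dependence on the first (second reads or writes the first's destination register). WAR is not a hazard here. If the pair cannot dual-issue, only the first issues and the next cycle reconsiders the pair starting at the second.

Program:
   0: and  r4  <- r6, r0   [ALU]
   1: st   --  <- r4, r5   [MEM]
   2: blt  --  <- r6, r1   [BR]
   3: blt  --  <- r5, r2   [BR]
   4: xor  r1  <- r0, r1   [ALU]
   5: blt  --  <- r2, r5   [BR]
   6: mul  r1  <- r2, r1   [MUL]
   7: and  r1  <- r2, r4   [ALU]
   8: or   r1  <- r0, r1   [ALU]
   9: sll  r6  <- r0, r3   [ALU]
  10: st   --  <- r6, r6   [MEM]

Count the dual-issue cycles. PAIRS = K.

#0 head=0: and i0 RAW r4
#1 head=1: st;blt i1,i2 pair
#2 head=3: blt;xor i3,i4 pair
#3 head=5: blt i5 no-port BR/MUL
#4 head=6: mul i6 WAW r1
#5 head=7: and i7 RAW+WAW r1
#6 head=8: or;sll i8,i9 pair
#7 head=10: st i10 tail

PAIRS = 3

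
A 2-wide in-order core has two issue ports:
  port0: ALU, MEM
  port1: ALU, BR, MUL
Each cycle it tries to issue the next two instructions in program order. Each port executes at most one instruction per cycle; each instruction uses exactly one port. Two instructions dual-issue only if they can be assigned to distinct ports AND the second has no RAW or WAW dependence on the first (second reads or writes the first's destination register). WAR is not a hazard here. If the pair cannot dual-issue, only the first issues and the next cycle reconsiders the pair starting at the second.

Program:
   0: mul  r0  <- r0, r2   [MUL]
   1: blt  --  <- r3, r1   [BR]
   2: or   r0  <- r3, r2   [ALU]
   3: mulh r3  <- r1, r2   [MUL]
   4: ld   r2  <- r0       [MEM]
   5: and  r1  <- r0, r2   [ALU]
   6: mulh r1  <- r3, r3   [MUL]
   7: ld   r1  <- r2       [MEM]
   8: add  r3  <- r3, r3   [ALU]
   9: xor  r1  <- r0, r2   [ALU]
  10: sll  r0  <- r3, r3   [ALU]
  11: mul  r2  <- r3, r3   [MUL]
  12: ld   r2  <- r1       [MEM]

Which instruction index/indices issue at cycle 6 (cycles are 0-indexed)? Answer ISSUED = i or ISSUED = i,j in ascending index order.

c0: i0 mul  no-port MUL/BR
c1: i1/i2 blt/or  dual
c2: i3/i4 mulh/ld  dual
c3: i5 and  WAW r1
c4: i6 mulh  WAW r1
c5: i7/i8 ld/add  dual
c6: i9/i10 xor/sll  dual
c7: i11 mul  WAW r2
c8: i12 ld  tail

ISSUED = 9,10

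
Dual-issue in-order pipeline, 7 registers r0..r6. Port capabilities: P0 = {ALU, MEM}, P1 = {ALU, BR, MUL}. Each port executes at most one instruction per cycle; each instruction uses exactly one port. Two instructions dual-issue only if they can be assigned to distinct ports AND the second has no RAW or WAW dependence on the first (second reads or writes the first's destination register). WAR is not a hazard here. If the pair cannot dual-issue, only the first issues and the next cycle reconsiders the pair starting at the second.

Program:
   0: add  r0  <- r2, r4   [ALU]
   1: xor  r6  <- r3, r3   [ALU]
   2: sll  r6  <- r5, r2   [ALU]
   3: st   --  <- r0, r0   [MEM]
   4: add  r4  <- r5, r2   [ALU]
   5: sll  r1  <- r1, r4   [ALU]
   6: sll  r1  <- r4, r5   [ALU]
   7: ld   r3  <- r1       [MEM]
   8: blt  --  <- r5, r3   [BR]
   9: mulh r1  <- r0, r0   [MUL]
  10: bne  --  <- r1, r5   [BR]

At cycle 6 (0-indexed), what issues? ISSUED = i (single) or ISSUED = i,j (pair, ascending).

ISSUED = 8

0. add.ALU;xor.ALU @i0/i1  | dual
1. sll.ALU;st.MEM @i2/i3  | dual
2. add.ALU @i4  | RAW r4
3. sll.ALU @i5  | WAW r1
4. sll.ALU @i6  | RAW r1
5. ld.MEM @i7  | RAW r3
6. blt.BR @i8  | no-port BR/MUL
7. mulh.MUL @i9  | no-port MUL/BR
8. bne.BR @i10  | tail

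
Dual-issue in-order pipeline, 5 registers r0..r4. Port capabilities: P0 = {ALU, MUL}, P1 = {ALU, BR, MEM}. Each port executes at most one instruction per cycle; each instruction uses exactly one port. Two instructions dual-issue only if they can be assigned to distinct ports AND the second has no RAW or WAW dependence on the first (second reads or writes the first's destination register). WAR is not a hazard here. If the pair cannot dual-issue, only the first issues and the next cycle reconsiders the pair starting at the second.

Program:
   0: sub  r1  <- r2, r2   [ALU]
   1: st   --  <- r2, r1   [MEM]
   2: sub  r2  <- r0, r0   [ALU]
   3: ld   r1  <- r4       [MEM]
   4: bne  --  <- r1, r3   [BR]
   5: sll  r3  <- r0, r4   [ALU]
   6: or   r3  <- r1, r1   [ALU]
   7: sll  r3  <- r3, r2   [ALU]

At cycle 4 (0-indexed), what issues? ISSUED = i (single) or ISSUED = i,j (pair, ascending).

ISSUED = 6

c0: i0 sub  RAW r1
c1: i1&i2 st+sub  dual
c2: i3 ld  no-port MEM/BR
c3: i4&i5 bne+sll  dual
c4: i6 or  RAW+WAW r3
c5: i7 sll  tail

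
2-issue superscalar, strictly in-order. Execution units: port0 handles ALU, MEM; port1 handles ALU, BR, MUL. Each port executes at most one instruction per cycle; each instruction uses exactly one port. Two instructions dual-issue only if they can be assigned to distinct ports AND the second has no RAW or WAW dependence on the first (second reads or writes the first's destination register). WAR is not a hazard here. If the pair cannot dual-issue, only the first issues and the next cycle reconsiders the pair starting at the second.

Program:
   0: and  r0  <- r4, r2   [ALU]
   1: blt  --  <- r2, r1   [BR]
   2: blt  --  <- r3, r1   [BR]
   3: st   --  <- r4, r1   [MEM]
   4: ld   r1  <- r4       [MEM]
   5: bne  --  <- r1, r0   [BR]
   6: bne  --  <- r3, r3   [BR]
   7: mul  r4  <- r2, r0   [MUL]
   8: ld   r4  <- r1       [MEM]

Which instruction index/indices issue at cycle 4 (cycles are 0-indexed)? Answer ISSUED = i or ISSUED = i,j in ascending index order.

[0] i0,i1  and.ALU;blt.BR  -- pair
[1] i2,i3  blt.BR;st.MEM  -- pair
[2] i4  ld.MEM  -- RAW r1
[3] i5  bne.BR  -- no-port BR/BR
[4] i6  bne.BR  -- no-port BR/MUL
[5] i7  mul.MUL  -- WAW r4
[6] i8  ld.MEM  -- tail

ISSUED = 6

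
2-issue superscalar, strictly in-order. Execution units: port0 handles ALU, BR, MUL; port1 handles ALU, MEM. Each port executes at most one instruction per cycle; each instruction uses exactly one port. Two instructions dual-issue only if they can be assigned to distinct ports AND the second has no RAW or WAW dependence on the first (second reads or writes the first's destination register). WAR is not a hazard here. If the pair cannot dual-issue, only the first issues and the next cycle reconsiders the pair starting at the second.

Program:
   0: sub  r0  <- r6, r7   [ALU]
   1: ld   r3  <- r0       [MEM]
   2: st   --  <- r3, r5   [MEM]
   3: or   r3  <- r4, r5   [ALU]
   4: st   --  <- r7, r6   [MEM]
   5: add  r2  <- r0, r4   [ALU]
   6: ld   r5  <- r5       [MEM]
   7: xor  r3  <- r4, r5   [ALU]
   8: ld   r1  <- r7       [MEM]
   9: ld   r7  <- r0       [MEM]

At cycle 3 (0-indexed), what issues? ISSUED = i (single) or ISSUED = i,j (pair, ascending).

ISSUED = 4,5

  cy0 -> i0 (sub) RAW r0
  cy1 -> i1 (ld) no-port MEM/MEM
  cy2 -> i2+i3 (st;or) 2-wide
  cy3 -> i4+i5 (st;add) 2-wide
  cy4 -> i6 (ld) RAW r5
  cy5 -> i7+i8 (xor;ld) 2-wide
  cy6 -> i9 (ld) tail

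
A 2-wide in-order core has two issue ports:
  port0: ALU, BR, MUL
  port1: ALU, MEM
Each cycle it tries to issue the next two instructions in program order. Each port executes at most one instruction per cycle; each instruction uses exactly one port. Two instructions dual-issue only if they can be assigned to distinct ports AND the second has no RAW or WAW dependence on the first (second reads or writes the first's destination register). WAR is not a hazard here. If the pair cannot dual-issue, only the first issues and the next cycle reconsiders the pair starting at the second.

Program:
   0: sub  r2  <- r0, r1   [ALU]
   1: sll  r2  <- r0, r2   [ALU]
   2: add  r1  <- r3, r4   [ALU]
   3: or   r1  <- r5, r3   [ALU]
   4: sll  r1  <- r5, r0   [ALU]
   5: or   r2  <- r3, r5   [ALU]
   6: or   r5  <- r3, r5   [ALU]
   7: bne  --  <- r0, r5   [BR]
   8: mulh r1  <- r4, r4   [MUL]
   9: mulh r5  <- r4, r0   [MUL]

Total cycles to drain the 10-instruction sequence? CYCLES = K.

#0 head=0: sub.ALU i0 RAW+WAW r2
#1 head=1: sll.ALU+add.ALU i1,i2 2-wide
#2 head=3: or.ALU i3 WAW r1
#3 head=4: sll.ALU+or.ALU i4,i5 2-wide
#4 head=6: or.ALU i6 RAW r5
#5 head=7: bne.BR i7 no-port BR/MUL
#6 head=8: mulh.MUL i8 no-port MUL/MUL
#7 head=9: mulh.MUL i9 tail

CYCLES = 8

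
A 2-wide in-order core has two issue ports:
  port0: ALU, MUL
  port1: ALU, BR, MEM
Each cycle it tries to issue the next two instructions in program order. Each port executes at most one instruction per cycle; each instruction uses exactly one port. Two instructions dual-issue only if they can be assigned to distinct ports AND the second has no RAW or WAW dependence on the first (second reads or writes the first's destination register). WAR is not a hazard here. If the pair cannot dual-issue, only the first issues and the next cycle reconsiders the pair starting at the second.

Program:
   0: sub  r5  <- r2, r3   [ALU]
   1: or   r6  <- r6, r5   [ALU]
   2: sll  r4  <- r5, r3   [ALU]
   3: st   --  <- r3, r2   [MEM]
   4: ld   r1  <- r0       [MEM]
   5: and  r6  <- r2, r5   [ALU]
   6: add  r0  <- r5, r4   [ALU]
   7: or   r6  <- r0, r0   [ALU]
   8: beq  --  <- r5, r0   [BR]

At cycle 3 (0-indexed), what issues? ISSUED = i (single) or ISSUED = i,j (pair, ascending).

  cy0 -> i0 (sub) RAW r5
  cy1 -> i1&i2 (or+sll) dual
  cy2 -> i3 (st) no-port MEM/MEM
  cy3 -> i4&i5 (ld+and) dual
  cy4 -> i6 (add) RAW r0
  cy5 -> i7&i8 (or+beq) dual

ISSUED = 4,5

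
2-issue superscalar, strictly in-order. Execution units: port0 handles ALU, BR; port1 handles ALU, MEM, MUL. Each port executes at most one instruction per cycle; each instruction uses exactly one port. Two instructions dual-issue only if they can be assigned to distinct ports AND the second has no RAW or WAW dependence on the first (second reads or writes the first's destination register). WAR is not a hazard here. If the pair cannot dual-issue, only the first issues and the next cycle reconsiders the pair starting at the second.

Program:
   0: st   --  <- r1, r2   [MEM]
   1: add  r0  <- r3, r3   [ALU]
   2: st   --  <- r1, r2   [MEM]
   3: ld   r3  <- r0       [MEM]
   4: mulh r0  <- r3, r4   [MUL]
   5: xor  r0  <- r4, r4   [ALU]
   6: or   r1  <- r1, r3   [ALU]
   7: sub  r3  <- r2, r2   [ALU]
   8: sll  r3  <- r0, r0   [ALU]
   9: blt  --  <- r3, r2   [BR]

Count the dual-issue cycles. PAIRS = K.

PAIRS = 2

#0 head=0: st.MEM/add.ALU i0&i1 2-wide
#1 head=2: st.MEM i2 no-port MEM/MEM
#2 head=3: ld.MEM i3 no-port MEM/MUL
#3 head=4: mulh.MUL i4 WAW r0
#4 head=5: xor.ALU/or.ALU i5&i6 2-wide
#5 head=7: sub.ALU i7 WAW r3
#6 head=8: sll.ALU i8 RAW r3
#7 head=9: blt.BR i9 tail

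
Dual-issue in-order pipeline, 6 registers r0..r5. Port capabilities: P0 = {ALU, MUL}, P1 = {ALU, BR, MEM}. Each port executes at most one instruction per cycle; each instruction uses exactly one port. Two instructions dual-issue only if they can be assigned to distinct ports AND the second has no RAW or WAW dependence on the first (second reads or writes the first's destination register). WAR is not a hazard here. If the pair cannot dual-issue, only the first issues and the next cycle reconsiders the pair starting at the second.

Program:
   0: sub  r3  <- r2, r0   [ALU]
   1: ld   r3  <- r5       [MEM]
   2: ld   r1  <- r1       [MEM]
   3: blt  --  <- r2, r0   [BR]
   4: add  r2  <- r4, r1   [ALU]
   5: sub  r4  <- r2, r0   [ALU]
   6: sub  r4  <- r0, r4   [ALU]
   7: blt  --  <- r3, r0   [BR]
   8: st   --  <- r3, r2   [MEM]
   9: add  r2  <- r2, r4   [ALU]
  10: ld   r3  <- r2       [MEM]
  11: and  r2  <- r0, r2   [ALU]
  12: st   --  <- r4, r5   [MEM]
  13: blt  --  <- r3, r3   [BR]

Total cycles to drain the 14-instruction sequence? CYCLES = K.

CYCLES = 10

[0] i0  sub  -- WAW r3
[1] i1  ld  -- no-port MEM/MEM
[2] i2  ld  -- no-port MEM/BR
[3] i3,i4  blt/add  -- pair
[4] i5  sub  -- RAW+WAW r4
[5] i6,i7  sub/blt  -- pair
[6] i8,i9  st/add  -- pair
[7] i10,i11  ld/and  -- pair
[8] i12  st  -- no-port MEM/BR
[9] i13  blt  -- tail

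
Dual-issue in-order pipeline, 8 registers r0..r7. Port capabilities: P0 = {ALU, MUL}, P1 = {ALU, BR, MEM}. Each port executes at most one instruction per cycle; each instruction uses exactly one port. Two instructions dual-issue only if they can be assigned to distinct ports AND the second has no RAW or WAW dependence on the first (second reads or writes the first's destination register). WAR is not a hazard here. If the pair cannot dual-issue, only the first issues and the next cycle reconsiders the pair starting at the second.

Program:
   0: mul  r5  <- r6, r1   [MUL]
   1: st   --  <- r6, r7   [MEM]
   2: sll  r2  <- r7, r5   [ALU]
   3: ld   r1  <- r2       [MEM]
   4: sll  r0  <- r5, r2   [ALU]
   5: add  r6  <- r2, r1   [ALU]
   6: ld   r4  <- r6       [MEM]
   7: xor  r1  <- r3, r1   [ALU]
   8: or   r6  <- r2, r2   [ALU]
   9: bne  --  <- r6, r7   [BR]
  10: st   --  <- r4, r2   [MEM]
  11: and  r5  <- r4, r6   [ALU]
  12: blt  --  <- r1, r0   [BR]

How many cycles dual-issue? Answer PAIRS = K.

#0 head=0: mul.MUL;st.MEM i0&i1 2-wide
#1 head=2: sll.ALU i2 RAW r2
#2 head=3: ld.MEM;sll.ALU i3&i4 2-wide
#3 head=5: add.ALU i5 RAW r6
#4 head=6: ld.MEM;xor.ALU i6&i7 2-wide
#5 head=8: or.ALU i8 RAW r6
#6 head=9: bne.BR i9 no-port BR/MEM
#7 head=10: st.MEM;and.ALU i10&i11 2-wide
#8 head=12: blt.BR i12 tail

PAIRS = 4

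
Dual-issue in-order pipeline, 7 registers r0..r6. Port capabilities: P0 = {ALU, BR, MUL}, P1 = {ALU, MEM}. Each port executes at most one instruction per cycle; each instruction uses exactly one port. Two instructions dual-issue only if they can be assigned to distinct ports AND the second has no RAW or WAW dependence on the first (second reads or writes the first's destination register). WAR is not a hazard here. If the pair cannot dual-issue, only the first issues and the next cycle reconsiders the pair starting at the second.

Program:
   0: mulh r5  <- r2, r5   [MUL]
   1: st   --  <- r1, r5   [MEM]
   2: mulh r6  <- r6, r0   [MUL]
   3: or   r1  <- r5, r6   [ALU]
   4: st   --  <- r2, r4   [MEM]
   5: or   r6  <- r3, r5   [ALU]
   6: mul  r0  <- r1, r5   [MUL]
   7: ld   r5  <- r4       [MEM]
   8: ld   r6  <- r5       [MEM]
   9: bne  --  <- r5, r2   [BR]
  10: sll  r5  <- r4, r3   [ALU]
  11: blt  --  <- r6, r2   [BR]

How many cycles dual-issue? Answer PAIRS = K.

[0] i0  mulh  -- RAW r5
[1] i1+i2  st/mulh  -- 2-wide
[2] i3+i4  or/st  -- 2-wide
[3] i5+i6  or/mul  -- 2-wide
[4] i7  ld  -- no-port MEM/MEM
[5] i8+i9  ld/bne  -- 2-wide
[6] i10+i11  sll/blt  -- 2-wide

PAIRS = 5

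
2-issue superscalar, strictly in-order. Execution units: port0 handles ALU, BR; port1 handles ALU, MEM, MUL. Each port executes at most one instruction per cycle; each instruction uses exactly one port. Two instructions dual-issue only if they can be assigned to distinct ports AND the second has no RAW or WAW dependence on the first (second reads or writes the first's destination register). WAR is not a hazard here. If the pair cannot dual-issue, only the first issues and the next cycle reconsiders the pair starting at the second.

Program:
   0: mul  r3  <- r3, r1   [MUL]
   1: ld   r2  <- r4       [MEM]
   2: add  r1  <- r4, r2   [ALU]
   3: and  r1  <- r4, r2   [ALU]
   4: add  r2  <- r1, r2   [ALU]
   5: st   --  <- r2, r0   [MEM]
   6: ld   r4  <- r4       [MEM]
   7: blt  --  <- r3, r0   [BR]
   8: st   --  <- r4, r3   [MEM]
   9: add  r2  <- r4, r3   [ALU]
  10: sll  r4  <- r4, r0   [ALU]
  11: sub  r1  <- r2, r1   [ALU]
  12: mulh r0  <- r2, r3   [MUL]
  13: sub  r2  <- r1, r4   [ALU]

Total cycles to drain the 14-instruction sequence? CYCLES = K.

t=0 i0:mul ; no-port MUL/MEM
t=1 i1:ld ; RAW r2
t=2 i2:add ; WAW r1
t=3 i3:and ; RAW r1
t=4 i4:add ; RAW r2
t=5 i5:st ; no-port MEM/MEM
t=6 i6&i7:ld+blt ; pair
t=7 i8&i9:st+add ; pair
t=8 i10&i11:sll+sub ; pair
t=9 i12&i13:mulh+sub ; pair

CYCLES = 10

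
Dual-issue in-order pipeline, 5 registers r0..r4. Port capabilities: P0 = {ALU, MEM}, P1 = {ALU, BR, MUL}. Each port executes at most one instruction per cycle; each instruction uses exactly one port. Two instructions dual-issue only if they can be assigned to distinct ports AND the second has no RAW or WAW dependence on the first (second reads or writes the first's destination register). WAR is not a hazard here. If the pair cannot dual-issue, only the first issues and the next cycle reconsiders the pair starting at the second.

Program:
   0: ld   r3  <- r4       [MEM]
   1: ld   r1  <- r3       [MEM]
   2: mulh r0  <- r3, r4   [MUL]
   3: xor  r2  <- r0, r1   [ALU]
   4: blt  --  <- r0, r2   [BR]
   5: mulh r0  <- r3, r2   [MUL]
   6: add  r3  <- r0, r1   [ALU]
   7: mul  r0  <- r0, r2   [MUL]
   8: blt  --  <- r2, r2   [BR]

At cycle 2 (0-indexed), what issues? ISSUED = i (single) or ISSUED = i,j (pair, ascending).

ISSUED = 3

c0: i0 ld  no-port MEM/MEM
c1: i1,i2 ld mulh  dual
c2: i3 xor  RAW r2
c3: i4 blt  no-port BR/MUL
c4: i5 mulh  RAW r0
c5: i6,i7 add mul  dual
c6: i8 blt  tail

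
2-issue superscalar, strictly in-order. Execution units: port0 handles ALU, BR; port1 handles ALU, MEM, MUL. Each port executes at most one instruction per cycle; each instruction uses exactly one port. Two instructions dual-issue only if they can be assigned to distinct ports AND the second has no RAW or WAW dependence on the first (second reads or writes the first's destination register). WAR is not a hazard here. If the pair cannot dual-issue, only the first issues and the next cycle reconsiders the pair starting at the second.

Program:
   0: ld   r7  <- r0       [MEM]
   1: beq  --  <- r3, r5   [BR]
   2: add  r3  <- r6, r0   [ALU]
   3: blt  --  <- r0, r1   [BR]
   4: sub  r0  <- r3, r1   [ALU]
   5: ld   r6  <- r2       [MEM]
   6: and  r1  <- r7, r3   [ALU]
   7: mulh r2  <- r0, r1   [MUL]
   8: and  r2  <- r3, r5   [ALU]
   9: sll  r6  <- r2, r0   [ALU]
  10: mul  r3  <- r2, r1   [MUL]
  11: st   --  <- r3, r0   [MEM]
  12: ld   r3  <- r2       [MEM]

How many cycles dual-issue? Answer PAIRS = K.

c0: i0+i1 ld/beq  2-wide
c1: i2+i3 add/blt  2-wide
c2: i4+i5 sub/ld  2-wide
c3: i6 and  RAW r1
c4: i7 mulh  WAW r2
c5: i8 and  RAW r2
c6: i9+i10 sll/mul  2-wide
c7: i11 st  no-port MEM/MEM
c8: i12 ld  tail

PAIRS = 4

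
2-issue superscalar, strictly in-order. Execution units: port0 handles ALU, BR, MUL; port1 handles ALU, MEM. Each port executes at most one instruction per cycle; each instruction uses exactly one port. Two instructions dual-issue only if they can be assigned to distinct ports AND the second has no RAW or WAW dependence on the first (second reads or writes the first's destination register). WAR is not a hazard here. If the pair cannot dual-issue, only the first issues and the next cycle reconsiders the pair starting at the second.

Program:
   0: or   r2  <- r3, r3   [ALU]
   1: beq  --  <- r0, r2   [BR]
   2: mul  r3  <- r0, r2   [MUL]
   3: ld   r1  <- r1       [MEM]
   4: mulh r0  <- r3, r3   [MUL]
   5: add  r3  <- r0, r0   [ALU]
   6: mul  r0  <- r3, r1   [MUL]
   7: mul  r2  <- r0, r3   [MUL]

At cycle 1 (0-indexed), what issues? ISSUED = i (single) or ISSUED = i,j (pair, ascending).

ISSUED = 1

#0 head=0: or i0 RAW r2
#1 head=1: beq i1 no-port BR/MUL
#2 head=2: mul ld i2,i3 pair
#3 head=4: mulh i4 RAW r0
#4 head=5: add i5 RAW r3
#5 head=6: mul i6 no-port MUL/MUL
#6 head=7: mul i7 tail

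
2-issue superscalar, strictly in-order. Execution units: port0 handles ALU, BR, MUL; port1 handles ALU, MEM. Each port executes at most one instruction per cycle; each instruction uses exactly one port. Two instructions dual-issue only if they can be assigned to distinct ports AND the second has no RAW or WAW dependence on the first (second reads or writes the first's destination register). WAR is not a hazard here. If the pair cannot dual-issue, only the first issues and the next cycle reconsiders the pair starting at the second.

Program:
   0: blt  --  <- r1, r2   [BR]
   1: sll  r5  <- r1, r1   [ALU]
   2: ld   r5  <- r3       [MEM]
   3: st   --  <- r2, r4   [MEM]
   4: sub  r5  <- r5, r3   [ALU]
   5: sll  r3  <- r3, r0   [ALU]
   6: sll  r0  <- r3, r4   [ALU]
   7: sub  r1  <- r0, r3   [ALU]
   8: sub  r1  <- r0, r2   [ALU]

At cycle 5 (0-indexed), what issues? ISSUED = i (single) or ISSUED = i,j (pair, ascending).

c0: i0,i1 blt.BR+sll.ALU  dual
c1: i2 ld.MEM  no-port MEM/MEM
c2: i3,i4 st.MEM+sub.ALU  dual
c3: i5 sll.ALU  RAW r3
c4: i6 sll.ALU  RAW r0
c5: i7 sub.ALU  WAW r1
c6: i8 sub.ALU  tail

ISSUED = 7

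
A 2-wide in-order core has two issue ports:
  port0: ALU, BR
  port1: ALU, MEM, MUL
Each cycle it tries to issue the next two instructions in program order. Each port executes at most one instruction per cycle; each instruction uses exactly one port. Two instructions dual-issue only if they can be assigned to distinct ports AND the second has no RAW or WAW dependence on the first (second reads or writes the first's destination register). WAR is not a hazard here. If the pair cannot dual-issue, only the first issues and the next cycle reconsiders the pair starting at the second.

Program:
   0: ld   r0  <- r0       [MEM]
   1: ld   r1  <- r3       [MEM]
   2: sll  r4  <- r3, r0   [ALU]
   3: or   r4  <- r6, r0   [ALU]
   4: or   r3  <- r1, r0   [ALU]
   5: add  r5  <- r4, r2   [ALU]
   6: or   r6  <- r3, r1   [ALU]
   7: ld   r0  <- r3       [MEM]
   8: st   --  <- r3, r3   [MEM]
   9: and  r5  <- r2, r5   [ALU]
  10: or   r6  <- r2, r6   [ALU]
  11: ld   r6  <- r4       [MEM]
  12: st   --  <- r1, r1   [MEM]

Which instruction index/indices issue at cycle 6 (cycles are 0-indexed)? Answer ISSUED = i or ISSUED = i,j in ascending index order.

[0] i0  ld  -- no-port MEM/MEM
[1] i1/i2  ld sll  -- pair
[2] i3/i4  or or  -- pair
[3] i5/i6  add or  -- pair
[4] i7  ld  -- no-port MEM/MEM
[5] i8/i9  st and  -- pair
[6] i10  or  -- WAW r6
[7] i11  ld  -- no-port MEM/MEM
[8] i12  st  -- tail

ISSUED = 10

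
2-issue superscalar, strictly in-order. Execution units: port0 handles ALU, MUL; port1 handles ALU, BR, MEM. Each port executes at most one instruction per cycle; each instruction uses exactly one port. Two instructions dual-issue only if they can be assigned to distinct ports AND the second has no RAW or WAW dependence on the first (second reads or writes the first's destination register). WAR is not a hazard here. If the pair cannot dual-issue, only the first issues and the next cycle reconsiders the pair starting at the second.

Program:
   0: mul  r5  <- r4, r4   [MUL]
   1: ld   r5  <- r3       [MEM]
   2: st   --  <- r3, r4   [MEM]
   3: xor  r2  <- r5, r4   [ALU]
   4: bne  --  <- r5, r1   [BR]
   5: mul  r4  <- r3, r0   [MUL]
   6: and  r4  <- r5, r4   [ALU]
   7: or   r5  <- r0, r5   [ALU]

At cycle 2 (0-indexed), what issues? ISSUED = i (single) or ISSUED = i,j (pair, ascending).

c0: i0 mul.MUL  WAW r5
c1: i1 ld.MEM  no-port MEM/MEM
c2: i2/i3 st.MEM+xor.ALU  pair
c3: i4/i5 bne.BR+mul.MUL  pair
c4: i6/i7 and.ALU+or.ALU  pair

ISSUED = 2,3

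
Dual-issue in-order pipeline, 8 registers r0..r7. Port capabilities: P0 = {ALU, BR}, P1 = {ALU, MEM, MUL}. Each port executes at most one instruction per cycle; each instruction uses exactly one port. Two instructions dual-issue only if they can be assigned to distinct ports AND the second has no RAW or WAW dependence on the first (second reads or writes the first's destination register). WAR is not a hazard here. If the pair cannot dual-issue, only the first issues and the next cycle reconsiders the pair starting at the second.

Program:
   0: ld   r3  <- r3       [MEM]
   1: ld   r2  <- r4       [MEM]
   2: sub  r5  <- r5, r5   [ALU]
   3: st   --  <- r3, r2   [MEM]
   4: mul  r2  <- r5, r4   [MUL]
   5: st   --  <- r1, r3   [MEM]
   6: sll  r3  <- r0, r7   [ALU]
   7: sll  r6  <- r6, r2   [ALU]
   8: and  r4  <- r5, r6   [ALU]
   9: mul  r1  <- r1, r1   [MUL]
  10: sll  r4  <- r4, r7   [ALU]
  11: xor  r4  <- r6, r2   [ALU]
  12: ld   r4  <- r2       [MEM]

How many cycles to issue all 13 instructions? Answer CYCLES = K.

CYCLES = 10

t=0 i0:ld ; no-port MEM/MEM
t=1 i1,i2:ld/sub ; dual
t=2 i3:st ; no-port MEM/MUL
t=3 i4:mul ; no-port MUL/MEM
t=4 i5,i6:st/sll ; dual
t=5 i7:sll ; RAW r6
t=6 i8,i9:and/mul ; dual
t=7 i10:sll ; WAW r4
t=8 i11:xor ; WAW r4
t=9 i12:ld ; tail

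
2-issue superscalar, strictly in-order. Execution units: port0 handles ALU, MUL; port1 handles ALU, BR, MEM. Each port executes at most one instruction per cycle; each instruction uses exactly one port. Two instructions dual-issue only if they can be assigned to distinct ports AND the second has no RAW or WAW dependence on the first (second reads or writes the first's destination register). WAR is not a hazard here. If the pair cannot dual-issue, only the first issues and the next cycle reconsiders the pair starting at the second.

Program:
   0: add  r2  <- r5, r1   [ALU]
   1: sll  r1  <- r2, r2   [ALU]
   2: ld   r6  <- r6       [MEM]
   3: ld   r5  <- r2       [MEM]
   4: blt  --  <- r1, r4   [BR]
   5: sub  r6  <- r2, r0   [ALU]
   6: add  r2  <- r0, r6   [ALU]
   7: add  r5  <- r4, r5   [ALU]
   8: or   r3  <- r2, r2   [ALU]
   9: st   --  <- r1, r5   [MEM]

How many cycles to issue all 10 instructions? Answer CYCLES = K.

#0 head=0: add i0 RAW r2
#1 head=1: sll+ld i1/i2 2-wide
#2 head=3: ld i3 no-port MEM/BR
#3 head=4: blt+sub i4/i5 2-wide
#4 head=6: add+add i6/i7 2-wide
#5 head=8: or+st i8/i9 2-wide

CYCLES = 6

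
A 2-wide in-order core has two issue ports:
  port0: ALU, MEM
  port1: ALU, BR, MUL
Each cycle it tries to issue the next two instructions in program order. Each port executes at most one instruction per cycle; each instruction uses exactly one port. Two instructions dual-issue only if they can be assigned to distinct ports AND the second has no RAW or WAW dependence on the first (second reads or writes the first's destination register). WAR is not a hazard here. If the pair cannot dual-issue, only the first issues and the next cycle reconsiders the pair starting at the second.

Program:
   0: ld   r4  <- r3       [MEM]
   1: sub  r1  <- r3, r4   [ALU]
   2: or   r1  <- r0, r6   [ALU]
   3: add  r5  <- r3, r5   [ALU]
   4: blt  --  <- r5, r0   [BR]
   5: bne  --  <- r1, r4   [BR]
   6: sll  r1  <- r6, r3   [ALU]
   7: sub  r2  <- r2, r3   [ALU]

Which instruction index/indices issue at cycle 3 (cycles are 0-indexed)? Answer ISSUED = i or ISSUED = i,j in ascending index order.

ISSUED = 4

[0] i0  ld  -- RAW r4
[1] i1  sub  -- WAW r1
[2] i2,i3  or;add  -- 2-wide
[3] i4  blt  -- no-port BR/BR
[4] i5,i6  bne;sll  -- 2-wide
[5] i7  sub  -- tail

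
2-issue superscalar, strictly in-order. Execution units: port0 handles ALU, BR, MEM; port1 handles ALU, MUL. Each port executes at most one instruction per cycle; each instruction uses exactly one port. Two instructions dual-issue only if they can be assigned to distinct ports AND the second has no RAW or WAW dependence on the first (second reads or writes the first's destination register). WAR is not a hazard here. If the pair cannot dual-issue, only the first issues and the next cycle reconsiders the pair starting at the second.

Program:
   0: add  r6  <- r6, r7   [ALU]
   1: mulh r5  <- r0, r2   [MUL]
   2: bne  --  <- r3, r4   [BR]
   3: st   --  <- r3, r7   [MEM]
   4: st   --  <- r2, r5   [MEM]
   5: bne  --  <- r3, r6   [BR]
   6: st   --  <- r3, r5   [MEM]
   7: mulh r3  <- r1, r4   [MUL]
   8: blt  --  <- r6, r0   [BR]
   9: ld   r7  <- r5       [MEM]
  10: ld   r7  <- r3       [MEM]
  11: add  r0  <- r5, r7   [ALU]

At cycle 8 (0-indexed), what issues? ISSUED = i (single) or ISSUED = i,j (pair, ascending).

ISSUED = 10

c0: i0,i1 add mulh  dual
c1: i2 bne  no-port BR/MEM
c2: i3 st  no-port MEM/MEM
c3: i4 st  no-port MEM/BR
c4: i5 bne  no-port BR/MEM
c5: i6,i7 st mulh  dual
c6: i8 blt  no-port BR/MEM
c7: i9 ld  no-port MEM/MEM
c8: i10 ld  RAW r7
c9: i11 add  tail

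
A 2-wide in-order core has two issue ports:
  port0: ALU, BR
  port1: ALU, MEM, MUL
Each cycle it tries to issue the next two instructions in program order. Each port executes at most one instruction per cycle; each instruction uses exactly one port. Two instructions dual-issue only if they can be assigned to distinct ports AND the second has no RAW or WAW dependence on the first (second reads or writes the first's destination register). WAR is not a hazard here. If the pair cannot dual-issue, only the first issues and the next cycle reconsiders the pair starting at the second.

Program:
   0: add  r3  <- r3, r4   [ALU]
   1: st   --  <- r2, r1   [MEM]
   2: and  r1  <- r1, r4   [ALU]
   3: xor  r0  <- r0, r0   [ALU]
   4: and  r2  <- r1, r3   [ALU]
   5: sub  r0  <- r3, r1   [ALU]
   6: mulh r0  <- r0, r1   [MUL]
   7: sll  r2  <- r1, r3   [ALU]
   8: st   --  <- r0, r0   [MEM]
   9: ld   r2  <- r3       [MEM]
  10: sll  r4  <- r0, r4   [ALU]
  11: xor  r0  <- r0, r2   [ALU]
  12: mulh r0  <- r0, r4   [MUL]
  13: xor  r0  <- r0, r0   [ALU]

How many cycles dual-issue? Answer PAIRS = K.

PAIRS = 5

[0] i0&i1  add.ALU/st.MEM  -- dual
[1] i2&i3  and.ALU/xor.ALU  -- dual
[2] i4&i5  and.ALU/sub.ALU  -- dual
[3] i6&i7  mulh.MUL/sll.ALU  -- dual
[4] i8  st.MEM  -- no-port MEM/MEM
[5] i9&i10  ld.MEM/sll.ALU  -- dual
[6] i11  xor.ALU  -- RAW+WAW r0
[7] i12  mulh.MUL  -- RAW+WAW r0
[8] i13  xor.ALU  -- tail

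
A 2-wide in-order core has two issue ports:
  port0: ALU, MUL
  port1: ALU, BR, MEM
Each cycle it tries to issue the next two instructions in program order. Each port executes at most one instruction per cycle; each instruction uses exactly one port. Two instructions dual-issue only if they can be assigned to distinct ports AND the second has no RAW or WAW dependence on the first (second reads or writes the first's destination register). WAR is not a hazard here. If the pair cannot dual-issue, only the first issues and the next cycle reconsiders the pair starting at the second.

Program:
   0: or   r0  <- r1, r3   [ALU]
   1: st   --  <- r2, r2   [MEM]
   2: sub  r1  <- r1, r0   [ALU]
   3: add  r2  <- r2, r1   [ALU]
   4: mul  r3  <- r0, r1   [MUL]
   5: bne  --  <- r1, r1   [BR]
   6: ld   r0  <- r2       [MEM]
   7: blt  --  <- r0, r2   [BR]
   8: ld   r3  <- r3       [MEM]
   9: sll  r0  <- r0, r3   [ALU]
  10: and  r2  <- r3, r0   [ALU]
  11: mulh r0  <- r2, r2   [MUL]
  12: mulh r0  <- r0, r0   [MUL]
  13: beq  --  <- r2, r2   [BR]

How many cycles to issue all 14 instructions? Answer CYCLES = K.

CYCLES = 11

t=0 i0,i1:or/st ; dual
t=1 i2:sub ; RAW r1
t=2 i3,i4:add/mul ; dual
t=3 i5:bne ; no-port BR/MEM
t=4 i6:ld ; no-port MEM/BR
t=5 i7:blt ; no-port BR/MEM
t=6 i8:ld ; RAW r3
t=7 i9:sll ; RAW r0
t=8 i10:and ; RAW r2
t=9 i11:mulh ; no-port MUL/MUL
t=10 i12,i13:mulh/beq ; dual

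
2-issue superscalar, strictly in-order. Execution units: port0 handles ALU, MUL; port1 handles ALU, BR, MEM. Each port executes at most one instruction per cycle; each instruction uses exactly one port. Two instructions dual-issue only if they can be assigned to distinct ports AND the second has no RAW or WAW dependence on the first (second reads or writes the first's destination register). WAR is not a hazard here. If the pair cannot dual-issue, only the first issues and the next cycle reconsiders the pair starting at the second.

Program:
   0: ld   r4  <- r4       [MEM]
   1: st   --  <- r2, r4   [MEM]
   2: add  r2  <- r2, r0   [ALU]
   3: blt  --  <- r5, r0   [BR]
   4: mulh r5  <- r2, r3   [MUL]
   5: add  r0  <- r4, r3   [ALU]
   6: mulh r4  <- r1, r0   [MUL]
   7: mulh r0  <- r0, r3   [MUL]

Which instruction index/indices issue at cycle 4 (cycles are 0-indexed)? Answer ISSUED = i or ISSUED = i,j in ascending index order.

0. ld.MEM @i0  | no-port MEM/MEM
1. st.MEM;add.ALU @i1/i2  | pair
2. blt.BR;mulh.MUL @i3/i4  | pair
3. add.ALU @i5  | RAW r0
4. mulh.MUL @i6  | no-port MUL/MUL
5. mulh.MUL @i7  | tail

ISSUED = 6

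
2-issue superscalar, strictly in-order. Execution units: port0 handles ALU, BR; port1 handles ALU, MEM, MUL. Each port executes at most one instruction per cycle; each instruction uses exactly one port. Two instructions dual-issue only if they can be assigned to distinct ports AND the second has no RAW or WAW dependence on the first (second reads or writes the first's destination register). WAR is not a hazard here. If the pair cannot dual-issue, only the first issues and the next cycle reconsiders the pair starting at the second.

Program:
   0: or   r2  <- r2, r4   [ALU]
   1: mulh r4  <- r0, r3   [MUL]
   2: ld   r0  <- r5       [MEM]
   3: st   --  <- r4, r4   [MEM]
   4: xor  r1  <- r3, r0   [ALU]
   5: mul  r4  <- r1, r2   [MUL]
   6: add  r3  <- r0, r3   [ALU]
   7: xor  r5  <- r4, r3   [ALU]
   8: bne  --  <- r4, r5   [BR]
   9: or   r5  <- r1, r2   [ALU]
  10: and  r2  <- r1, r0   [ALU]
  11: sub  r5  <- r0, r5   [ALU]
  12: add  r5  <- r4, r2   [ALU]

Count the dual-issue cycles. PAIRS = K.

#0 head=0: or;mulh i0,i1 2-wide
#1 head=2: ld i2 no-port MEM/MEM
#2 head=3: st;xor i3,i4 2-wide
#3 head=5: mul;add i5,i6 2-wide
#4 head=7: xor i7 RAW r5
#5 head=8: bne;or i8,i9 2-wide
#6 head=10: and;sub i10,i11 2-wide
#7 head=12: add i12 tail

PAIRS = 5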